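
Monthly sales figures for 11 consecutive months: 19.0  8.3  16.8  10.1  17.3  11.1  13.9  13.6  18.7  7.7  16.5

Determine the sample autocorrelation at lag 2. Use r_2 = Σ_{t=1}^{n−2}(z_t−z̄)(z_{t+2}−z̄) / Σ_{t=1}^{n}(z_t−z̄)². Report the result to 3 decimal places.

0.427

Mean z̄ = (19.0 + 8.3 + 16.8 + 10.1 + 17.3 + 11.1 + 13.9 + 13.6 + 18.7 + 7.7 + 16.5)/11 = 13.9091
Numerator Σ_{t=1}^{9}(z_t−z̄)(z_{t+2}−z̄) = 71.7117
Denominator Σ(z_t−z̄)² = 167.9491
r_2 = 71.7117 / 167.9491 = 0.427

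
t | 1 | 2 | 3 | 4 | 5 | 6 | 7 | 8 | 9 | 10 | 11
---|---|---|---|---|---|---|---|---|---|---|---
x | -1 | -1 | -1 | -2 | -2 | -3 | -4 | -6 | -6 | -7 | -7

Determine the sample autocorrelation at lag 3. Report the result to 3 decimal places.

Mean x̄ = (-1 − 1 − 1 − 2 − 2 − 3 − 4 − 6 − 6 − 7 − 7)/11 = -3.6364
Numerator Σ_{t=1}^{8}(x_t−x̄)(x_{t+3}−x̄) = 13.5124
Denominator Σ(x_t−x̄)² = 60.5455
r_3 = 13.5124 / 60.5455 = 0.223

0.223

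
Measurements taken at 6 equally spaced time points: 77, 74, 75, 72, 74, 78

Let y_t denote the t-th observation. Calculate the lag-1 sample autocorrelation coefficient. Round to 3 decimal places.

-0.083

Mean ȳ = (77 + 74 + 75 + 72 + 74 + 78)/6 = 75.0000
Numerator Σ_{t=1}^{5}(y_t−ȳ)(y_{t+1}−ȳ) = -2.0000
Denominator Σ(y_t−ȳ)² = 24.0000
r_1 = -2.0000 / 24.0000 = -0.083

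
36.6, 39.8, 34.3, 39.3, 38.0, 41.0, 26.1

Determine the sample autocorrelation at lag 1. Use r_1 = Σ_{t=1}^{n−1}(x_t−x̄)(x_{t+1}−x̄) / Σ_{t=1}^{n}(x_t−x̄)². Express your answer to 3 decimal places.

-0.314

Mean x̄ = (36.6 + 39.8 + 34.3 + 39.3 + 38.0 + 41.0 + 26.1)/7 = 36.4429
Numerator Σ_{t=1}^{6}(x_t−x̄)(x_{t+1}−x̄) = -48.3776
Denominator Σ(x_t−x̄)² = 154.2171
r_1 = -48.3776 / 154.2171 = -0.314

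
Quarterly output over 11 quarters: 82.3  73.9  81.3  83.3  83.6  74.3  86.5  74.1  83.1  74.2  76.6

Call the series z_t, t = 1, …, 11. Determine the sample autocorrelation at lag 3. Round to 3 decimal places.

-0.249

Mean z̄ = (82.3 + 73.9 + 81.3 + 83.3 + 83.6 + 74.3 + 86.5 + 74.1 + 83.1 + 74.2 + 76.6)/11 = 79.3818
Numerator Σ_{t=1}^{8}(z_t−z̄)(z_{t+3}−z̄) = -56.9137
Denominator Σ(z_t−z̄)² = 228.1964
r_3 = -56.9137 / 228.1964 = -0.249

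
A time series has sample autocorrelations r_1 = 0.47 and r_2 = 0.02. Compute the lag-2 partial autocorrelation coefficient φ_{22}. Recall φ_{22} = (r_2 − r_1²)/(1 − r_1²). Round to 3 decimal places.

-0.258

φ_{22} = (r_2 − r_1²) / (1 − r_1²)
r_1² = (0.47)² = 0.2209
Numerator = 0.02 − 0.2209 = -0.2009; denominator = 1 − 0.2209 = 0.7791
φ_{22} = -0.2009 / 0.7791 = -0.258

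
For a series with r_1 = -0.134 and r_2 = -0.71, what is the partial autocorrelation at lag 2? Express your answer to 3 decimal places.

-0.741

φ_{22} = (r_2 − r_1²) / (1 − r_1²)
r_1² = (-0.134)² = 0.017956
Numerator = -0.71 − 0.0180 = -0.7280; denominator = 1 − 0.0180 = 0.9820
φ_{22} = -0.7280 / 0.9820 = -0.741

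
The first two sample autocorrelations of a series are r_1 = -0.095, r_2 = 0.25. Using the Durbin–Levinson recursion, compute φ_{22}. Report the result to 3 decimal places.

φ_{22} = (r_2 − r_1²) / (1 − r_1²)
r_1² = (-0.095)² = 0.009025
Numerator = 0.25 − 0.0090 = 0.2410; denominator = 1 − 0.0090 = 0.9910
φ_{22} = 0.2410 / 0.9910 = 0.243

0.243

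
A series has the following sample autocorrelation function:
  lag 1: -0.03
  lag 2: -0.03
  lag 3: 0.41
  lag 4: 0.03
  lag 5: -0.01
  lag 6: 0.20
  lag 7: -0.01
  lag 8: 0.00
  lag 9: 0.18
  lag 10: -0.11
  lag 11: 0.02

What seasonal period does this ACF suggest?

The largest autocorrelation is r_3 = 0.41, with weaker echoes at lags 6 (0.20) and 9 (0.18); the remaining lags stay at or below 0.03.
The dominant spike at lag 3 indicates a seasonal period of 3.

3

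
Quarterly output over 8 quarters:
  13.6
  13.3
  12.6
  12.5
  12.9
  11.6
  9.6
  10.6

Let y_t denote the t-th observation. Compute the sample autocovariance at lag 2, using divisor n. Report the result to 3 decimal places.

Mean ȳ = (13.6 + 13.3 + 12.6 + 12.5 + 12.9 + 11.6 + 9.6 + 10.6)/8 = 12.0875
Deviations: 1.5125, 1.2125, 0.5125, 0.4125, 0.8125, -0.4875, -2.4875, -1.4875
Σ_{t=1}^{6}(y_t−ȳ)(y_{t+2}−ȳ) = 0.1947
γ_2 = 0.1947 / 8 = 0.024

0.024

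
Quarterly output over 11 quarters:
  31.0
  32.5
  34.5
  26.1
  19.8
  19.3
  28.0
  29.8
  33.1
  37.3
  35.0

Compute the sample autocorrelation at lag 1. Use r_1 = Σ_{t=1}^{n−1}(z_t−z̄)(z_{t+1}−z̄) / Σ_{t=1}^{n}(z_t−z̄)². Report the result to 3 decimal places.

Mean z̄ = (31.0 + 32.5 + 34.5 + 26.1 + 19.8 + 19.3 + 28.0 + 29.8 + 33.1 + 37.3 + 35.0)/11 = 29.6727
Numerator Σ_{t=1}^{10}(z_t−z̄)(z_{t+1}−z̄) = 222.1811
Denominator Σ(z_t−z̄)² = 352.0018
r_1 = 222.1811 / 352.0018 = 0.631

0.631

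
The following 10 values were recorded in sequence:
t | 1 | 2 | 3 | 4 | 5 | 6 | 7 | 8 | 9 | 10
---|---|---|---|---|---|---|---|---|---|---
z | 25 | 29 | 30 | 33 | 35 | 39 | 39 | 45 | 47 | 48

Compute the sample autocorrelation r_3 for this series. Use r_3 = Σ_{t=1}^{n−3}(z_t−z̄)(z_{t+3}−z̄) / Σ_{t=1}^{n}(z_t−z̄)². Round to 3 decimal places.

0.119

Mean z̄ = (25 + 29 + 30 + 33 + 35 + 39 + 39 + 45 + 47 + 48)/10 = 37.0000
Σ(z_t−z̄)(z_{t+3}−z̄) = (48.0000) + (16.0000) + (-14.0000) + (-8.0000) + (-16.0000) + (20.0000) + (22.0000) = 68.0000
Denominator Σ(z_t−z̄)² = 570.0000
r_3 = 68.0000 / 570.0000 = 0.119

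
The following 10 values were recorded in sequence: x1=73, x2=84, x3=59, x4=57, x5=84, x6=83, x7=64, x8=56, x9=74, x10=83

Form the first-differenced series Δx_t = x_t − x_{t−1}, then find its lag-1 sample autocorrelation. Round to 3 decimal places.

First differences Δx: 11, -25, -2, 27, -1, -19, -8, 18, 9
Mean of differences = 1.1111
Numerator Σ(Δx_t−Δx̄)(Δx_{t+1}−Δx̄) = -107.1235
Denominator Σ(Δx_t−Δx̄)² = 2298.8889
r_1(Δx) = -107.1235 / 2298.8889 = -0.047

-0.047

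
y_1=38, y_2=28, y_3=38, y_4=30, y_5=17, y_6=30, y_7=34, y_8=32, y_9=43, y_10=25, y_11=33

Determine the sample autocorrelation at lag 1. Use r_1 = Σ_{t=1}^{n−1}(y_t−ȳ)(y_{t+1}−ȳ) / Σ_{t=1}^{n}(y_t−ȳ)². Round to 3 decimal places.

Mean ȳ = (38 + 28 + 38 + 30 + 17 + 30 + 34 + 32 + 43 + 25 + 33)/11 = 31.6364
Numerator Σ_{t=1}^{10}(y_t−ȳ)(y_{t+1}−ȳ) = -92.1322
Denominator Σ(y_t−ȳ)² = 494.5455
r_1 = -92.1322 / 494.5455 = -0.186

-0.186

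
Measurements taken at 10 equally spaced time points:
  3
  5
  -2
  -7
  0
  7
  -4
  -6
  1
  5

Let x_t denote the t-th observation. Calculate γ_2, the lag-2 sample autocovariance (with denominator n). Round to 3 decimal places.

Mean x̄ = (3 + 5 − 2 − 7 + 0 + 7 − 4 − 6 + 1 + 5)/10 = 0.2000
Σ_{t=1}^{8}(x_t−x̄)(x_{t+2}−x̄) = -163.6800
γ_2 = -163.6800 / 10 = -16.368

-16.368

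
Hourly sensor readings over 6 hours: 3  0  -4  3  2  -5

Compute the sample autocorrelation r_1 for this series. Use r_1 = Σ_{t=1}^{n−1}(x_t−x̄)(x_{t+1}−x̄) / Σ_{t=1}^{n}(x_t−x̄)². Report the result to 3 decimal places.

Mean x̄ = (3 + 0 − 4 + 3 + 2 − 5)/6 = -0.1667
Numerator Σ_{t=1}^{5}(x_t−x̄)(x_{t+1}−x̄) = -15.8611
Denominator Σ(x_t−x̄)² = 62.8333
r_1 = -15.8611 / 62.8333 = -0.252

-0.252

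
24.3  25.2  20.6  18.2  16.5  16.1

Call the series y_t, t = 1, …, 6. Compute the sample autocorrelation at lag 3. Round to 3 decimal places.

-0.371

Mean ȳ = (24.3 + 25.2 + 20.6 + 18.2 + 16.5 + 16.1)/6 = 20.1500
Σ(y_t−ȳ)(y_{t+3}−ȳ) = (-8.0925) + (-18.4325) + (-1.8225) = -28.3475
Denominator Σ(y_t−ȳ)² = 76.4550
r_3 = -28.3475 / 76.4550 = -0.371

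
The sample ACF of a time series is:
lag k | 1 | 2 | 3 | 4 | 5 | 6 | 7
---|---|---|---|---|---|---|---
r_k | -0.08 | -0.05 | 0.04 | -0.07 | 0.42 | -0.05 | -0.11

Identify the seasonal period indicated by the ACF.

5

The largest autocorrelation is r_5 = 0.42; the remaining lags stay at or below 0.04.
The dominant spike at lag 5 indicates a seasonal period of 5.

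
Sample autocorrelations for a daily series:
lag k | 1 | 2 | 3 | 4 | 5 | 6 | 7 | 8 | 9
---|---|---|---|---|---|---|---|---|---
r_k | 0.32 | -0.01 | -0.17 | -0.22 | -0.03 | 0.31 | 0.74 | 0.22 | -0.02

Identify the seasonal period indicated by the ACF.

7

The largest autocorrelation is r_7 = 0.74; the remaining lags stay at or below 0.32.
The dominant spike at lag 7 indicates a seasonal period of 7.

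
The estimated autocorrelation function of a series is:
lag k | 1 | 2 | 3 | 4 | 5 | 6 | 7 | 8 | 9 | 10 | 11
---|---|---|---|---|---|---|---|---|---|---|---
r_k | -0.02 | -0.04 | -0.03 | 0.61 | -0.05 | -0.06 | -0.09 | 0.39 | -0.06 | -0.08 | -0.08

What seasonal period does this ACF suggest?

4

The largest autocorrelation is r_4 = 0.61, with a weaker echo at lag 8 (0.39); the remaining lags stay at or below -0.02.
The dominant spike at lag 4 indicates a seasonal period of 4.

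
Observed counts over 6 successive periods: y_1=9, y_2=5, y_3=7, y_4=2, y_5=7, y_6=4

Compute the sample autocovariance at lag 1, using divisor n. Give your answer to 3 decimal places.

Mean ȳ = (9 + 5 + 7 + 2 + 7 + 4)/6 = 5.6667
Deviations: 3.3333, -0.6667, 1.3333, -3.6667, 1.3333, -1.6667
Σ_{t=1}^{5}(y_t−ȳ)(y_{t+1}−ȳ) = -15.1111
γ_1 = -15.1111 / 6 = -2.519

-2.519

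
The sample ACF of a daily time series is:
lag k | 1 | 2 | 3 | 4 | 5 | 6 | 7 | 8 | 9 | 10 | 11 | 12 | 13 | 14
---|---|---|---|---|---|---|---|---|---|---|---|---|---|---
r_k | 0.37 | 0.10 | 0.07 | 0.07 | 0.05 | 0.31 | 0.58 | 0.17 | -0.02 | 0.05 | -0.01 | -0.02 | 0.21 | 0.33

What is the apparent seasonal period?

The largest autocorrelation is r_7 = 0.58; the remaining lags stay at or below 0.37. The elevated value at lag 1 (0.37), dropping to 0.10 at lag 2, reflects decaying short-term dependence rather than seasonality.
The dominant spike at lag 7 indicates a seasonal period of 7.

7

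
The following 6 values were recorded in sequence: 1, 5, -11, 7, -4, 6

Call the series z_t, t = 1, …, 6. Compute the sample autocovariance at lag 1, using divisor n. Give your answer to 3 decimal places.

-29.574

Mean z̄ = (1 + 5 − 11 + 7 − 4 + 6)/6 = 0.6667
Σ_{t=1}^{5}(z_t−z̄)(z_{t+1}−z̄) = -177.4444
γ_1 = -177.4444 / 6 = -29.574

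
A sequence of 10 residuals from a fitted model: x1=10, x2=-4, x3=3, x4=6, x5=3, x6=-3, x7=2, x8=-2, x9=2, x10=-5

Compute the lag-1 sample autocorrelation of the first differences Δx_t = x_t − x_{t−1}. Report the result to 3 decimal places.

-0.407

First differences Δx: -14, 7, 3, -3, -6, 5, -4, 4, -7
Mean of differences = -1.6667
Numerator Σ(Δx_t−Δx̄)(Δx_{t+1}−Δx̄) = -154.7778
Denominator Σ(Δx_t−Δx̄)² = 380.0000
r_1(Δx) = -154.7778 / 380.0000 = -0.407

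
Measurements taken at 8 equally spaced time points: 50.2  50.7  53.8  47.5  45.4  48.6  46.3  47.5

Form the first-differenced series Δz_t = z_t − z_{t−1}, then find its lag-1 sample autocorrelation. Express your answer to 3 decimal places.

-0.335

First differences Δz: 0.5, 3.1, -6.3, -2.1, 3.2, -2.3, 1.2
Mean of differences = -0.3857
Numerator Σ(Δz_t−Δz̄)(Δz_{t+1}−Δz̄) = -23.4359
Denominator Σ(Δz_t−Δz̄)² = 69.8886
r_1(Δz) = -23.4359 / 69.8886 = -0.335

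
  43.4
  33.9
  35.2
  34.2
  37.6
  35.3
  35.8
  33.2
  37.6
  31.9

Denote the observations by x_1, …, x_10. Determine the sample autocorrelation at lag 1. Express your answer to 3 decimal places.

Mean x̄ = (43.4 + 33.9 + 35.2 + 34.2 + 37.6 + 35.3 + 35.8 + 33.2 + 37.6 + 31.9)/10 = 35.8100
Numerator Σ_{t=1}^{9}(x_t−x̄)(x_{t+1}−x̄) = -27.7841
Denominator Σ(x_t−x̄)² = 92.9890
r_1 = -27.7841 / 92.9890 = -0.299

-0.299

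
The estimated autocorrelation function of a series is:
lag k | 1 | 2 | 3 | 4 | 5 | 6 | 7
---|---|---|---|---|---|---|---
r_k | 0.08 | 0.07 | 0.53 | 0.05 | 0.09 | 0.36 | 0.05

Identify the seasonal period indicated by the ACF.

The largest autocorrelation is r_3 = 0.53, with a weaker echo at lag 6 (0.36); the remaining lags stay at or below 0.09.
The dominant spike at lag 3 indicates a seasonal period of 3.

3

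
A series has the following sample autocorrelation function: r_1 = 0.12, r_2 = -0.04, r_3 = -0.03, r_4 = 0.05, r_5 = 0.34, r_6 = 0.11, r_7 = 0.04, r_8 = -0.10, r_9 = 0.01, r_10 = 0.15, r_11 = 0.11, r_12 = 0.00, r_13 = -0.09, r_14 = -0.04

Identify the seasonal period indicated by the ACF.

The largest autocorrelation is r_5 = 0.34, with a weaker echo at lag 10 (0.15); the remaining lags stay at or below 0.12.
The dominant spike at lag 5 indicates a seasonal period of 5.

5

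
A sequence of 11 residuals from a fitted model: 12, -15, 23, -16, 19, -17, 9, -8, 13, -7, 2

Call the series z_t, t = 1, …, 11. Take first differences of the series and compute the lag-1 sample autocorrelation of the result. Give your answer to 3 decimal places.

-0.922

First differences Δz: -27, 38, -39, 35, -36, 26, -17, 21, -20, 9
Mean of differences = -1.0000
Numerator Σ(Δz_t−Δz̄)(Δz_{t+1}−Δz̄) = -7461.0000
Denominator Σ(Δz_t−Δz̄)² = 8092.0000
r_1(Δz) = -7461.0000 / 8092.0000 = -0.922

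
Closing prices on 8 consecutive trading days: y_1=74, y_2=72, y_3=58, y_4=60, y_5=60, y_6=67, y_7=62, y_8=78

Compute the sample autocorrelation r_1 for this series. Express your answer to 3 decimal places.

Mean ȳ = (74 + 72 + 58 + 60 + 60 + 67 + 62 + 78)/8 = 66.3750
Deviations from mean: 7.6250, 5.6250, -8.3750, -6.3750, -6.3750, 0.6250, -4.3750, 11.6250
Σ(y_t−ȳ)(y_{t+1}−ȳ) = (42.8906) + (-47.1094) + (53.3906) + (40.6406) + (-3.9844) + (-2.7344) + (-50.8594) = 32.2344
Denominator Σ(y_t−ȳ)² = 395.8750
r_1 = 32.2344 / 395.8750 = 0.081

0.081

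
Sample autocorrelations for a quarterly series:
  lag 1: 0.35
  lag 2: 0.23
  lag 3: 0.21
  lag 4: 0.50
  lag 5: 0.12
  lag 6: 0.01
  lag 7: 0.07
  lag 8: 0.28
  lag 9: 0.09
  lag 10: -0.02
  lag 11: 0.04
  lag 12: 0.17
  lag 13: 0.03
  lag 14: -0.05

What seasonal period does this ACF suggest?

The largest autocorrelation is r_4 = 0.50; the remaining lags stay at or below 0.35. The elevated value at lag 1 (0.35), dropping to 0.23 at lag 2, reflects decaying short-term dependence rather than seasonality.
The dominant spike at lag 4 indicates a seasonal period of 4.

4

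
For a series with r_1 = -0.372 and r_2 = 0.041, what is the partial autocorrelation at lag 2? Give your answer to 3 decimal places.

φ_{22} = (r_2 − r_1²) / (1 − r_1²)
r_1² = (-0.372)² = 0.138384
Numerator = 0.041 − 0.1384 = -0.0974; denominator = 1 − 0.1384 = 0.8616
φ_{22} = -0.0974 / 0.8616 = -0.113

-0.113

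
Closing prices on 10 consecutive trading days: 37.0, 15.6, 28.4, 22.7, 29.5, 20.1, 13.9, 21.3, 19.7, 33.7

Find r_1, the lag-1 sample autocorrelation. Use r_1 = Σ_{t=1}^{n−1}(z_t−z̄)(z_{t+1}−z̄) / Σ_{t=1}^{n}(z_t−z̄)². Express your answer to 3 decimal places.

Mean z̄ = (37.0 + 15.6 + 28.4 + 22.7 + 29.5 + 20.1 + 13.9 + 21.3 + 19.7 + 33.7)/10 = 24.1900
Numerator Σ_{t=1}^{9}(z_t−z̄)(z_{t+1}−z̄) = -140.0041
Denominator Σ(z_t−z̄)² = 527.5890
r_1 = -140.0041 / 527.5890 = -0.265

-0.265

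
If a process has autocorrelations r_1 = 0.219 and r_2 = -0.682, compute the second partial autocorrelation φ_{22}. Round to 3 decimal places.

φ_{22} = (r_2 − r_1²) / (1 − r_1²)
r_1² = (0.219)² = 0.047961
Numerator = -0.682 − 0.0480 = -0.7300; denominator = 1 − 0.0480 = 0.9520
φ_{22} = -0.7300 / 0.9520 = -0.767

-0.767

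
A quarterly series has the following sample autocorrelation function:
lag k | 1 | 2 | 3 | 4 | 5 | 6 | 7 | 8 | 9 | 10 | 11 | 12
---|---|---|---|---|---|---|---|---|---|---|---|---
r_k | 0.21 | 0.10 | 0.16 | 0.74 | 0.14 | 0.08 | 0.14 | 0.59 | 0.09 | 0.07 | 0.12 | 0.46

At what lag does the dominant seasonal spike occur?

4

The largest autocorrelation is r_4 = 0.74, with weaker echoes at lags 8 (0.59) and 12 (0.46); the remaining lags stay at or below 0.21. The elevated value at lag 1 (0.21), dropping to 0.10 at lag 2, reflects decaying short-term dependence rather than seasonality.
The dominant spike at lag 4 indicates a seasonal period of 4.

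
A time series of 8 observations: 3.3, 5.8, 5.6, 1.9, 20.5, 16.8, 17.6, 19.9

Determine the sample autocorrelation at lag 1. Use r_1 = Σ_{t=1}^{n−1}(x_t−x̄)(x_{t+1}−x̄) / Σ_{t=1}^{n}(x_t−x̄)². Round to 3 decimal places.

0.410

Mean x̄ = (3.3 + 5.8 + 5.6 + 1.9 + 20.5 + 16.8 + 17.6 + 19.9)/8 = 11.4250
Deviations from mean: -8.1250, -5.6250, -5.8250, -9.5250, 9.0750, 5.3750, 6.1750, 8.4750
Numerator Σ_{t=1}^{7}(x_t−x̄)(x_{t+1}−x̄) = 181.8144
Denominator Σ(x_t−x̄)² = 443.5150
r_1 = 181.8144 / 443.5150 = 0.410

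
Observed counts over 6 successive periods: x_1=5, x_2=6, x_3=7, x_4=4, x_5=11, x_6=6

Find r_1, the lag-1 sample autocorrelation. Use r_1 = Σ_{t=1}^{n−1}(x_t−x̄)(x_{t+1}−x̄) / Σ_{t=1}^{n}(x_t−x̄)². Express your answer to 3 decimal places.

Mean x̄ = (5 + 6 + 7 + 4 + 11 + 6)/6 = 6.5000
Deviations from mean: -1.5000, -0.5000, 0.5000, -2.5000, 4.5000, -0.5000
Numerator Σ_{t=1}^{5}(x_t−x̄)(x_{t+1}−x̄) = -14.2500
Denominator Σ(x_t−x̄)² = 29.5000
r_1 = -14.2500 / 29.5000 = -0.483

-0.483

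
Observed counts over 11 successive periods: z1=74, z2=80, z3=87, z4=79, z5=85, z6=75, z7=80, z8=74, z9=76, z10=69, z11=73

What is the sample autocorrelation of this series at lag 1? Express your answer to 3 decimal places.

Mean z̄ = (74 + 80 + 87 + 79 + 85 + 75 + 80 + 74 + 76 + 69 + 73)/11 = 77.4545
Numerator Σ_{t=1}^{10}(z_t−z̄)(z_{t+1}−z̄) = 63.3388
Denominator Σ(z_t−z̄)² = 286.7273
r_1 = 63.3388 / 286.7273 = 0.221

0.221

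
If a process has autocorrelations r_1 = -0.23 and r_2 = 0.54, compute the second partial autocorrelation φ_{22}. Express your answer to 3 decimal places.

φ_{22} = (r_2 − r_1²) / (1 − r_1²)
r_1² = (-0.23)² = 0.0529
Numerator = 0.54 − 0.0529 = 0.4871; denominator = 1 − 0.0529 = 0.9471
φ_{22} = 0.4871 / 0.9471 = 0.514

0.514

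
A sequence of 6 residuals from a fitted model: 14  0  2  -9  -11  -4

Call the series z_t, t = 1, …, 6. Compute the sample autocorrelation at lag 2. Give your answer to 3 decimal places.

Mean z̄ = (14 + 0 + 2 − 9 − 11 − 4)/6 = -1.3333
Deviations from mean: 15.3333, 1.3333, 3.3333, -7.6667, -9.6667, -2.6667
Σ(z_t−z̄)(z_{t+2}−z̄) = (51.1111) + (-10.2222) + (-32.2222) + (20.4444) = 29.1111
Denominator Σ(z_t−z̄)² = 407.3333
r_2 = 29.1111 / 407.3333 = 0.071

0.071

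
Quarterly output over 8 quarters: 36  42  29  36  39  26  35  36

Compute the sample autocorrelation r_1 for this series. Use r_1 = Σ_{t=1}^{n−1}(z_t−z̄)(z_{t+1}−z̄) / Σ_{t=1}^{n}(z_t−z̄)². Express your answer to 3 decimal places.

Mean z̄ = (36 + 42 + 29 + 36 + 39 + 26 + 35 + 36)/8 = 34.8750
Deviations from mean: 1.1250, 7.1250, -5.8750, 1.1250, 4.1250, -8.8750, 0.1250, 1.1250
Numerator Σ_{t=1}^{7}(z_t−z̄)(z_{t+1}−z̄) = -73.3906
Denominator Σ(z_t−z̄)² = 184.8750
r_1 = -73.3906 / 184.8750 = -0.397

-0.397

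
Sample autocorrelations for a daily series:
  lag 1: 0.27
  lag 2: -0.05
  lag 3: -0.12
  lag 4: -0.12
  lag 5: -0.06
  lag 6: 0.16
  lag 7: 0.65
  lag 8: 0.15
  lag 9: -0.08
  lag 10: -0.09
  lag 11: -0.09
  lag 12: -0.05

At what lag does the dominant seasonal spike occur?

The largest autocorrelation is r_7 = 0.65; the remaining lags stay at or below 0.27.
The dominant spike at lag 7 indicates a seasonal period of 7.

7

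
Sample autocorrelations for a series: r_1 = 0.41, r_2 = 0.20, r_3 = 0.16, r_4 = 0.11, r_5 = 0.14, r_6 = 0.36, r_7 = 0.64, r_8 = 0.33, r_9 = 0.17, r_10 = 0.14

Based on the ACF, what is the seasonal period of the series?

7

The largest autocorrelation is r_7 = 0.64; the remaining lags stay at or below 0.41. The elevated value at lag 1 (0.41), dropping to 0.20 at lag 2, reflects decaying short-term dependence rather than seasonality.
The dominant spike at lag 7 indicates a seasonal period of 7.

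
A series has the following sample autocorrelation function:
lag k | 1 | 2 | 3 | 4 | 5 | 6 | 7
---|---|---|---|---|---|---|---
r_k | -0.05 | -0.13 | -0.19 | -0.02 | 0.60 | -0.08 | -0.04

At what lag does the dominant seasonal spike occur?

The largest autocorrelation is r_5 = 0.60; the remaining lags stay at or below -0.02.
The dominant spike at lag 5 indicates a seasonal period of 5.

5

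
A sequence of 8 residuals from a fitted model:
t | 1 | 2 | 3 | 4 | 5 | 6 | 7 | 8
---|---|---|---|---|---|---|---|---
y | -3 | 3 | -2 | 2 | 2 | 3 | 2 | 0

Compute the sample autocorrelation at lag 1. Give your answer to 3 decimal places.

-0.339

Mean ȳ = (-3 + 3 − 2 + 2 + 2 + 3 + 2 + 0)/8 = 0.8750
Deviations from mean: -3.8750, 2.1250, -2.8750, 1.1250, 1.1250, 2.1250, 1.1250, -0.8750
Σ(y_t−ȳ)(y_{t+1}−ȳ) = (-8.2344) + (-6.1094) + (-3.2344) + (1.2656) + (2.3906) + (2.3906) + (-0.9844) = -12.5156
Denominator Σ(y_t−ȳ)² = 36.8750
r_1 = -12.5156 / 36.8750 = -0.339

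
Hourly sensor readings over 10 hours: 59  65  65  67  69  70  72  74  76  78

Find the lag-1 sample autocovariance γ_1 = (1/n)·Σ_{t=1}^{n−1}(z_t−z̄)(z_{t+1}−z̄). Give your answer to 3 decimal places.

Mean z̄ = (59 + 65 + 65 + 67 + 69 + 70 + 72 + 74 + 76 + 78)/10 = 69.5000
Σ_{t=1}^{9}(z_t−z̄)(z_{t+1}−z̄) = 176.7500
γ_1 = 176.7500 / 10 = 17.675

17.675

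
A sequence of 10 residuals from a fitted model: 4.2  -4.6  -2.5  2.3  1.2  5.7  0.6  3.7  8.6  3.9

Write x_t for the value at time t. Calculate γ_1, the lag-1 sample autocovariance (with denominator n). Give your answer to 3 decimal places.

2.704

Mean x̄ = (4.2 − 4.6 − 2.5 + 2.3 + 1.2 + 5.7 + 0.6 + 3.7 + 8.6 + 3.9)/10 = 2.3100
Σ_{t=1}^{9}(x_t−x̄)(x_{t+1}−x̄) = 27.0439
γ_1 = 27.0439 / 10 = 2.704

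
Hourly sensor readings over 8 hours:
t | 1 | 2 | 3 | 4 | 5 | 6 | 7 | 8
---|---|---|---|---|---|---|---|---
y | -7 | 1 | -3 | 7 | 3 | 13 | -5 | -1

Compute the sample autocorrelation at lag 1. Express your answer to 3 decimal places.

Mean ȳ = (-7 + 1 − 3 + 7 + 3 + 13 − 5 − 1)/8 = 1.0000
Deviations from mean: -8.0000, 0.0000, -4.0000, 6.0000, 2.0000, 12.0000, -6.0000, -2.0000
Σ(y_t−ȳ)(y_{t+1}−ȳ) = (0.0000) + (0.0000) + (-24.0000) + (12.0000) + (24.0000) + (-72.0000) + (12.0000) = -48.0000
Denominator Σ(y_t−ȳ)² = 304.0000
r_1 = -48.0000 / 304.0000 = -0.158

-0.158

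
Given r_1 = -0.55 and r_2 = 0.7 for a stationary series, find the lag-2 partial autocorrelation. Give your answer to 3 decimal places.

φ_{22} = (r_2 − r_1²) / (1 − r_1²)
r_1² = (-0.55)² = 0.3025
Numerator = 0.7 − 0.3025 = 0.3975; denominator = 1 − 0.3025 = 0.6975
φ_{22} = 0.3975 / 0.6975 = 0.570

0.570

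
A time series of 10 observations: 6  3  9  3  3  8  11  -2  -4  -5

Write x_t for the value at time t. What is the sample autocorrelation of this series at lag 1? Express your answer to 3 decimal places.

Mean x̄ = (6 + 3 + 9 + 3 + 3 + 8 + 11 − 2 − 4 − 5)/10 = 3.2000
Numerator Σ_{t=1}^{9}(x_t−x̄)(x_{t+1}−x̄) = 89.5600
Denominator Σ(x_t−x̄)² = 271.6000
r_1 = 89.5600 / 271.6000 = 0.330

0.330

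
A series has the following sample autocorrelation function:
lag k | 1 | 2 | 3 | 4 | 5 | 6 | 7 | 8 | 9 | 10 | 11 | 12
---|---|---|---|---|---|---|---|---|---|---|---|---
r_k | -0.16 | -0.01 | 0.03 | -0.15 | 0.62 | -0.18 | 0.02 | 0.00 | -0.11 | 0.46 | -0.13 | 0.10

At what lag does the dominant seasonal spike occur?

5

The largest autocorrelation is r_5 = 0.62, with a weaker echo at lag 10 (0.46); the remaining lags stay at or below 0.10.
The dominant spike at lag 5 indicates a seasonal period of 5.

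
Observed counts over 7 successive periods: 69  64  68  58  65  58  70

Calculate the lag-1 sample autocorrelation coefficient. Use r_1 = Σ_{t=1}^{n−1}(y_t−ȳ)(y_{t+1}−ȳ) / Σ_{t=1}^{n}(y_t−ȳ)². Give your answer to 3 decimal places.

-0.463

Mean ȳ = (69 + 64 + 68 + 58 + 65 + 58 + 70)/7 = 64.5714
Deviations from mean: 4.4286, -0.5714, 3.4286, -6.5714, 0.4286, -6.5714, 5.4286
Σ(y_t−ȳ)(y_{t+1}−ȳ) = (-2.5306) + (-1.9592) + (-22.5306) + (-2.8163) + (-2.8163) + (-35.6735) = -68.3265
Denominator Σ(y_t−ȳ)² = 147.7143
r_1 = -68.3265 / 147.7143 = -0.463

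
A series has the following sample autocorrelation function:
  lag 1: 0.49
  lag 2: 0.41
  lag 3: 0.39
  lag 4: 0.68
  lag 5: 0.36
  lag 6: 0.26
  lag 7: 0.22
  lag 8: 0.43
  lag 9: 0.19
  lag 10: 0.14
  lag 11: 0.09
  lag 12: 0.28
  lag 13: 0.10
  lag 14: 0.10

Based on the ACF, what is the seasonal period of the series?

The largest autocorrelation is r_4 = 0.68; the remaining lags stay at or below 0.49. The elevated value at lag 1 (0.49), dropping to 0.41 at lag 2, reflects decaying short-term dependence rather than seasonality.
The dominant spike at lag 4 indicates a seasonal period of 4.

4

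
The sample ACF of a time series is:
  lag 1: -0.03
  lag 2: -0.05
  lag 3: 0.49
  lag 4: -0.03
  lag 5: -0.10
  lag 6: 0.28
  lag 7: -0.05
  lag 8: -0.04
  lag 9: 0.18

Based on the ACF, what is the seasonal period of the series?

3

The largest autocorrelation is r_3 = 0.49, with weaker echoes at lags 6 (0.28) and 9 (0.18); the remaining lags stay at or below -0.03.
The dominant spike at lag 3 indicates a seasonal period of 3.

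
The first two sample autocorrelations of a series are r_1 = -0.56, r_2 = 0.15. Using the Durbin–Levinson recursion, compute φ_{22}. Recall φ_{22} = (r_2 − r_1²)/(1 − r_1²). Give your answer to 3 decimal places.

-0.238

φ_{22} = (r_2 − r_1²) / (1 − r_1²)
r_1² = (-0.56)² = 0.3136
Numerator = 0.15 − 0.3136 = -0.1636; denominator = 1 − 0.3136 = 0.6864
φ_{22} = -0.1636 / 0.6864 = -0.238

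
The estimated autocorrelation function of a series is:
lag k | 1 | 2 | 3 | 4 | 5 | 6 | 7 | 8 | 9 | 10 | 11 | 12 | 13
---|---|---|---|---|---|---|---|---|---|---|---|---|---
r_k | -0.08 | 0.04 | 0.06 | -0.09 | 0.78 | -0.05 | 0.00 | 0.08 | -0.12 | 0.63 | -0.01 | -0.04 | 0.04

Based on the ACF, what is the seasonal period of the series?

The largest autocorrelation is r_5 = 0.78, with a weaker echo at lag 10 (0.63); the remaining lags stay at or below 0.08.
The dominant spike at lag 5 indicates a seasonal period of 5.

5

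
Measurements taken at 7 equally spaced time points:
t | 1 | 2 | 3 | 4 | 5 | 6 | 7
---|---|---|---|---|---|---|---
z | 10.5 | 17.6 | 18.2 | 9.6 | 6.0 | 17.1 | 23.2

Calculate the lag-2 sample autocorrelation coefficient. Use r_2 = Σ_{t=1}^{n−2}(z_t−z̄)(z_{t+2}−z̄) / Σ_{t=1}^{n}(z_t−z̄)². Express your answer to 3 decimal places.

Mean z̄ = (10.5 + 17.6 + 18.2 + 9.6 + 6.0 + 17.1 + 23.2)/7 = 14.6000
Deviations from mean: -4.1000, 3.0000, 3.6000, -5.0000, -8.6000, 2.5000, 8.6000
Σ(z_t−z̄)(z_{t+2}−z̄) = (-14.7600) + (-15.0000) + (-30.9600) + (-12.5000) + (-73.9600) = -147.1800
Denominator Σ(z_t−z̄)² = 217.9400
r_2 = -147.1800 / 217.9400 = -0.675

-0.675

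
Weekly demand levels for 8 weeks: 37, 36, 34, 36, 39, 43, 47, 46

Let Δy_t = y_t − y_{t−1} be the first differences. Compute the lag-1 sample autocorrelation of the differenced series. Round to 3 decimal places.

First differences Δy: -1, -2, 2, 3, 4, 4, -1
Mean of differences = 1.2857
Numerator Σ(Δy_t−Δȳ)(Δy_{t+1}−Δȳ) = 12.2041
Denominator Σ(Δy_t−Δȳ)² = 39.4286
r_1(Δy) = 12.2041 / 39.4286 = 0.310

0.310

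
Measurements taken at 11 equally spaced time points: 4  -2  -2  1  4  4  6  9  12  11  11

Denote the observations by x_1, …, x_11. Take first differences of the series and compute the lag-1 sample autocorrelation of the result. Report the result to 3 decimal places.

First differences Δx: -6, 0, 3, 3, 0, 2, 3, 3, -1, 0
Mean of differences = 0.7000
Numerator Σ(Δx_t−Δx̄)(Δx_{t+1}−Δx̄) = 11.4100
Denominator Σ(Δx_t−Δx̄)² = 72.1000
r_1(Δx) = 11.4100 / 72.1000 = 0.158

0.158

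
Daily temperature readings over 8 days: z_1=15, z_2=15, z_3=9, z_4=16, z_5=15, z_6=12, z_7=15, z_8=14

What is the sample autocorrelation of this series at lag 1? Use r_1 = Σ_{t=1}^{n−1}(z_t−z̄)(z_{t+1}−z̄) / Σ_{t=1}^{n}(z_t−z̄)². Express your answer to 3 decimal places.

Mean z̄ = (15 + 15 + 9 + 16 + 15 + 12 + 15 + 14)/8 = 13.8750
Deviations from mean: 1.1250, 1.1250, -4.8750, 2.1250, 1.1250, -1.8750, 1.1250, 0.1250
Numerator Σ_{t=1}^{7}(z_t−z̄)(z_{t+1}−z̄) = -16.2656
Denominator Σ(z_t−z̄)² = 36.8750
r_1 = -16.2656 / 36.8750 = -0.441

-0.441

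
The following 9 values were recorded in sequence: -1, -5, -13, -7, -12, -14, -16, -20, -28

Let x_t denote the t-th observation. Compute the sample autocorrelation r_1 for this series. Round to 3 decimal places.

Mean x̄ = (-1 − 5 − 13 − 7 − 12 − 14 − 16 − 20 − 28)/9 = -12.8889
Numerator Σ_{t=1}^{8}(x_t−x̄)(x_{t+1}−x̄) = 229.5432
Denominator Σ(x_t−x̄)² = 528.8889
r_1 = 229.5432 / 528.8889 = 0.434

0.434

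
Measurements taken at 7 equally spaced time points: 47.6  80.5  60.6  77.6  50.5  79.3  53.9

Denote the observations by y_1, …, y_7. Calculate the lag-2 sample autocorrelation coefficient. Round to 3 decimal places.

Mean ȳ = (47.6 + 80.5 + 60.6 + 77.6 + 50.5 + 79.3 + 53.9)/7 = 64.2857
Deviations from mean: -16.6857, 16.2143, -3.6857, 13.3143, -13.7857, 15.0143, -10.3857
Σ(y_t−ȳ)(y_{t+2}−ȳ) = (61.4988) + (215.8816) + (50.8102) + (199.9045) + (143.1745) = 671.2696
Denominator Σ(y_t−ȳ)² = 1255.5086
r_2 = 671.2696 / 1255.5086 = 0.535

0.535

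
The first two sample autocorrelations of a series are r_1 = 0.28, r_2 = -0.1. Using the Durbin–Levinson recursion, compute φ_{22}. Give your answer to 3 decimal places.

-0.194

φ_{22} = (r_2 − r_1²) / (1 − r_1²)
r_1² = (0.28)² = 0.0784
Numerator = -0.1 − 0.0784 = -0.1784; denominator = 1 − 0.0784 = 0.9216
φ_{22} = -0.1784 / 0.9216 = -0.194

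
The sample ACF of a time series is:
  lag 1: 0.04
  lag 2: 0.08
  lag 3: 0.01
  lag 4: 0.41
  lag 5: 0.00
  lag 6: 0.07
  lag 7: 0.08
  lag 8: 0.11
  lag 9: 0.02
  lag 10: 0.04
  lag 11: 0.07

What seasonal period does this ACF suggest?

The largest autocorrelation is r_4 = 0.41; the remaining lags stay at or below 0.11.
The dominant spike at lag 4 indicates a seasonal period of 4.

4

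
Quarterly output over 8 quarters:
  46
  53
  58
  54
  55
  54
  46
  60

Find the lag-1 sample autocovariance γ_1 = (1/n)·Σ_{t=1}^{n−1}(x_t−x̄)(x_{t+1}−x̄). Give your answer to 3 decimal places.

Mean x̄ = (46 + 53 + 58 + 54 + 55 + 54 + 46 + 60)/8 = 53.2500
Σ_{t=1}^{7}(x_t−x̄)(x_{t+1}−x̄) = -47.5625
γ_1 = -47.5625 / 8 = -5.945

-5.945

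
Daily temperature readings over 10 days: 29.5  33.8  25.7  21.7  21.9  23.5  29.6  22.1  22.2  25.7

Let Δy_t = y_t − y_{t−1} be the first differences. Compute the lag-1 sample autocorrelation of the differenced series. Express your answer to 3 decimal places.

-0.215

First differences Δy: 4.3, -8.1, -4.0, 0.2, 1.6, 6.1, -7.5, 0.1, 3.5
Mean of differences = -0.4222
Numerator Σ(Δy_t−Δȳ)(Δy_{t+1}−Δȳ) = -44.3760
Denominator Σ(Δy_t−Δȳ)² = 206.8156
r_1(Δy) = -44.3760 / 206.8156 = -0.215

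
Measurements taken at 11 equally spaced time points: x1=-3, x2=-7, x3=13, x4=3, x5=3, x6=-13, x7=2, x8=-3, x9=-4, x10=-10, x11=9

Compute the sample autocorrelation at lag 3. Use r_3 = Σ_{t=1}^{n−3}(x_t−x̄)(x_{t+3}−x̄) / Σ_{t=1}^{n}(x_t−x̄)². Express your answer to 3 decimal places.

-0.336

Mean x̄ = (-3 − 7 + 13 + 3 + 3 − 13 + 2 − 3 − 4 − 10 + 9)/11 = -0.9091
Numerator Σ_{t=1}^{8}(x_t−x̄)(x_{t+3}−x̄) = -206.7521
Denominator Σ(x_t−x̄)² = 614.9091
r_3 = -206.7521 / 614.9091 = -0.336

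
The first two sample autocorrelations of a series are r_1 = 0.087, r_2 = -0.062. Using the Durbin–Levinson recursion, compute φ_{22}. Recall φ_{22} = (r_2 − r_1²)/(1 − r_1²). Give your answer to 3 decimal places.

-0.070

φ_{22} = (r_2 − r_1²) / (1 − r_1²)
r_1² = (0.087)² = 0.007569
Numerator = -0.062 − 0.0076 = -0.0696; denominator = 1 − 0.0076 = 0.9924
φ_{22} = -0.0696 / 0.9924 = -0.070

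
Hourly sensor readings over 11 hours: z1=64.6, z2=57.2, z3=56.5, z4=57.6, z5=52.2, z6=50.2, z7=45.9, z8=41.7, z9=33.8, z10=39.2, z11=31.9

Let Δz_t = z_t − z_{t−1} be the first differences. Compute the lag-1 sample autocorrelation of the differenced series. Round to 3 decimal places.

-0.504

First differences Δz: -7.4, -0.7, 1.1, -5.4, -2.0, -4.3, -4.2, -7.9, 5.4, -7.3
Mean of differences = -3.2700
Numerator Σ(Δz_t−Δz̄)(Δz_{t+1}−Δz̄) = -82.5229
Denominator Σ(Δz_t−Δz̄)² = 163.6810
r_1(Δz) = -82.5229 / 163.6810 = -0.504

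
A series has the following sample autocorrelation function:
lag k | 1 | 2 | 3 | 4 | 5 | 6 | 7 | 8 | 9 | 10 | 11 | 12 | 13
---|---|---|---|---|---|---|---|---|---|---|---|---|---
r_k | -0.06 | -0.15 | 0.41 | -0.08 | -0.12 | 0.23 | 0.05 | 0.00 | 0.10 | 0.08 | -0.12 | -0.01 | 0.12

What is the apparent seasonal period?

3

The largest autocorrelation is r_3 = 0.41, with a weaker echo at lag 6 (0.23); the remaining lags stay at or below 0.12.
The dominant spike at lag 3 indicates a seasonal period of 3.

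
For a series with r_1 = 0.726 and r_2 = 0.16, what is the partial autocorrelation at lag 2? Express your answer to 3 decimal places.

φ_{22} = (r_2 − r_1²) / (1 − r_1²)
r_1² = (0.726)² = 0.527076
Numerator = 0.16 − 0.5271 = -0.3671; denominator = 1 − 0.5271 = 0.4729
φ_{22} = -0.3671 / 0.4729 = -0.776

-0.776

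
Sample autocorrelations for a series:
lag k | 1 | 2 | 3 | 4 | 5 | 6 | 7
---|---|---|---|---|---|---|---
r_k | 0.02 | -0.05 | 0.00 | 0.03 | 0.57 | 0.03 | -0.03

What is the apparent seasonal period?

5

The largest autocorrelation is r_5 = 0.57; the remaining lags stay at or below 0.03.
The dominant spike at lag 5 indicates a seasonal period of 5.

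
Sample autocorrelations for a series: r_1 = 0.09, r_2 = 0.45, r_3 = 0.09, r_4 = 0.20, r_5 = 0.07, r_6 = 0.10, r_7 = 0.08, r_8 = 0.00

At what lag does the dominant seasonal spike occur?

2

The largest autocorrelation is r_2 = 0.45, with a weaker echo at lag 4 (0.20); the remaining lags stay at or below 0.10.
The dominant spike at lag 2 indicates a seasonal period of 2.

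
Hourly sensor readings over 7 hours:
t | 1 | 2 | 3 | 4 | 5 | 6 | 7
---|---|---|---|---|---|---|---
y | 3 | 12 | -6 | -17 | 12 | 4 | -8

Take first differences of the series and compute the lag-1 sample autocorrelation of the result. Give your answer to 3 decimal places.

-0.281

First differences Δy: 9, -18, -11, 29, -8, -12
Mean of differences = -1.8333
Numerator Σ(Δy_t−Δȳ)(Δy_{t+1}−Δȳ) = -437.0278
Denominator Σ(Δy_t−Δȳ)² = 1554.8333
r_1(Δy) = -437.0278 / 1554.8333 = -0.281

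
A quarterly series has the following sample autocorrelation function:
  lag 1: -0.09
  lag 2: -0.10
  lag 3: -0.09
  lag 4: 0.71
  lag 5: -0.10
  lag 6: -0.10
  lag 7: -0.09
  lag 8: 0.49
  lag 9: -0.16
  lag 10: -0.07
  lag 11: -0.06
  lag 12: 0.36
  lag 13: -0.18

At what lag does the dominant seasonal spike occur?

4

The largest autocorrelation is r_4 = 0.71, with weaker echoes at lags 8 (0.49) and 12 (0.36); the remaining lags stay at or below -0.06.
The dominant spike at lag 4 indicates a seasonal period of 4.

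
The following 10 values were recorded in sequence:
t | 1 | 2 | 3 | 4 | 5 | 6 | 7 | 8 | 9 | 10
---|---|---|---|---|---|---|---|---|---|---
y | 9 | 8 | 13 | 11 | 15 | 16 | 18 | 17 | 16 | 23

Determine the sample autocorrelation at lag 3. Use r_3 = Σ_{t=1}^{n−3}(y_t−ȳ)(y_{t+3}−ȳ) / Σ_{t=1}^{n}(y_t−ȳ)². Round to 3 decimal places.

Mean ȳ = (9 + 8 + 13 + 11 + 15 + 16 + 18 + 17 + 16 + 23)/10 = 14.6000
Σ(y_t−ȳ)(y_{t+3}−ȳ) = (20.1600) + (-2.6400) + (-2.2400) + (-12.2400) + (0.9600) + (1.9600) + (28.5600) = 34.5200
Denominator Σ(y_t−ȳ)² = 182.4000
r_3 = 34.5200 / 182.4000 = 0.189

0.189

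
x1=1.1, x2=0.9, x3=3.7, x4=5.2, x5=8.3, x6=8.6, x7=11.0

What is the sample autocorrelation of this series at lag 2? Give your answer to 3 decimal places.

Mean x̄ = (1.1 + 0.9 + 3.7 + 5.2 + 8.3 + 8.6 + 11.0)/7 = 5.5429
Deviations from mean: -4.4429, -4.6429, -1.8429, -0.3429, 2.7571, 3.0571, 5.4571
Σ(x_t−x̄)(x_{t+2}−x̄) = (8.1876) + (1.5918) + (-5.0810) + (-1.0482) + (15.0461) = 18.6963
Denominator Σ(x_t−x̄)² = 91.5371
r_2 = 18.6963 / 91.5371 = 0.204

0.204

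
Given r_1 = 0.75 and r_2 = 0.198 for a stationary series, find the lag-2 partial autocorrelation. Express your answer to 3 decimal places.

φ_{22} = (r_2 − r_1²) / (1 − r_1²)
r_1² = (0.75)² = 0.5625
Numerator = 0.198 − 0.5625 = -0.3645; denominator = 1 − 0.5625 = 0.4375
φ_{22} = -0.3645 / 0.4375 = -0.833

-0.833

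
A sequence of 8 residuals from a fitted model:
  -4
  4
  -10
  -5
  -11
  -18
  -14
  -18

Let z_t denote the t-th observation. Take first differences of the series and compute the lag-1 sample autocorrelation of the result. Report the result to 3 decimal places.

-0.679

First differences Δz: 8, -14, 5, -6, -7, 4, -4
Mean of differences = -2.0000
Numerator Σ(Δz_t−Δz̄)(Δz_{t+1}−Δz̄) = -254.0000
Denominator Σ(Δz_t−Δz̄)² = 374.0000
r_1(Δz) = -254.0000 / 374.0000 = -0.679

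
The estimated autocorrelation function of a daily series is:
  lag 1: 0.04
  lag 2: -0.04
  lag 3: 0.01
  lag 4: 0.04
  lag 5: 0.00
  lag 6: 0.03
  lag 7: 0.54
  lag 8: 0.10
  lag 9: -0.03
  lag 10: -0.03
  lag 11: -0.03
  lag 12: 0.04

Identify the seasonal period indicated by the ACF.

7

The largest autocorrelation is r_7 = 0.54; the remaining lags stay at or below 0.10.
The dominant spike at lag 7 indicates a seasonal period of 7.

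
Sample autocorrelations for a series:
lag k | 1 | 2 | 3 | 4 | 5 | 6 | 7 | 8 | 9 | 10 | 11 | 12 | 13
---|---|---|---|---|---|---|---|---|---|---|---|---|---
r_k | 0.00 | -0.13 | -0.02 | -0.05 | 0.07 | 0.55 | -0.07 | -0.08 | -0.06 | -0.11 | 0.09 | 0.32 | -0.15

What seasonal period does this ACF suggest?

6

The largest autocorrelation is r_6 = 0.55, with a weaker echo at lag 12 (0.32); the remaining lags stay at or below 0.09.
The dominant spike at lag 6 indicates a seasonal period of 6.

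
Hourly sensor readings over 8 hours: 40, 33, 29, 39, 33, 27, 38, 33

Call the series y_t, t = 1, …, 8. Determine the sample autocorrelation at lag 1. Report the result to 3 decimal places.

Mean ȳ = (40 + 33 + 29 + 39 + 33 + 27 + 38 + 33)/8 = 34.0000
Numerator Σ_{t=1}^{7}(y_t−ȳ)(y_{t+1}−ȳ) = -56.0000
Denominator Σ(y_t−ȳ)² = 154.0000
r_1 = -56.0000 / 154.0000 = -0.364

-0.364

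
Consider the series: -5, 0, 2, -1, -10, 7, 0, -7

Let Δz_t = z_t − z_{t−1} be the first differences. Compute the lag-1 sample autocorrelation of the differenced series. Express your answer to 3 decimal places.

-0.380

First differences Δz: 5, 2, -3, -9, 17, -7, -7
Mean of differences = -0.2857
Numerator Σ(Δz_t−Δz̄)(Δz_{t+1}−Δz̄) = -192.0816
Denominator Σ(Δz_t−Δz̄)² = 505.4286
r_1(Δz) = -192.0816 / 505.4286 = -0.380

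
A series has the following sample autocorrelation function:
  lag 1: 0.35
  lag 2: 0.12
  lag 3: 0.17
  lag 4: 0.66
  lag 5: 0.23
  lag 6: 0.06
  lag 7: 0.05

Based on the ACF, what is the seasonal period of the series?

4

The largest autocorrelation is r_4 = 0.66; the remaining lags stay at or below 0.35. The elevated value at lag 1 (0.35), dropping to 0.12 at lag 2, reflects decaying short-term dependence rather than seasonality.
The dominant spike at lag 4 indicates a seasonal period of 4.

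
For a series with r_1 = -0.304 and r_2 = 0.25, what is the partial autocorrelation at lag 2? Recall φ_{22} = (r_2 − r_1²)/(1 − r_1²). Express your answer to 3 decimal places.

0.174

φ_{22} = (r_2 − r_1²) / (1 − r_1²)
r_1² = (-0.304)² = 0.092416
Numerator = 0.25 − 0.0924 = 0.1576; denominator = 1 − 0.0924 = 0.9076
φ_{22} = 0.1576 / 0.9076 = 0.174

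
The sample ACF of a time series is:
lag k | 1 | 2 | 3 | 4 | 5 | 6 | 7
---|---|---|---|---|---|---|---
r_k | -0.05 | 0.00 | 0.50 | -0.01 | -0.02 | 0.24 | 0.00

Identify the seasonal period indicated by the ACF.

3

The largest autocorrelation is r_3 = 0.50, with a weaker echo at lag 6 (0.24); the remaining lags stay at or below 0.00.
The dominant spike at lag 3 indicates a seasonal period of 3.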